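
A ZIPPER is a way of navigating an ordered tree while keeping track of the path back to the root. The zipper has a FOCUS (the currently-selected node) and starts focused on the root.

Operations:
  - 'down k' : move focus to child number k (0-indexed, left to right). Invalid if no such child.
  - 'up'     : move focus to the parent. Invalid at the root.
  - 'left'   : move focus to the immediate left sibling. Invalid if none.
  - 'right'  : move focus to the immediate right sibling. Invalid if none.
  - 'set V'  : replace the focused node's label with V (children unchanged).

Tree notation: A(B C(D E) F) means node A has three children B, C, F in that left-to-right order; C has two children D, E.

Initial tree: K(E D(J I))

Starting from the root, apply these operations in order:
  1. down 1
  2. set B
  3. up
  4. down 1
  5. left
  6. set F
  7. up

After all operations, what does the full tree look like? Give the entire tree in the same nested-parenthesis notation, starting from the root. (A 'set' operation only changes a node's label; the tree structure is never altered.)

Step 1 (down 1): focus=D path=1 depth=1 children=['J', 'I'] left=['E'] right=[] parent=K
Step 2 (set B): focus=B path=1 depth=1 children=['J', 'I'] left=['E'] right=[] parent=K
Step 3 (up): focus=K path=root depth=0 children=['E', 'B'] (at root)
Step 4 (down 1): focus=B path=1 depth=1 children=['J', 'I'] left=['E'] right=[] parent=K
Step 5 (left): focus=E path=0 depth=1 children=[] left=[] right=['B'] parent=K
Step 6 (set F): focus=F path=0 depth=1 children=[] left=[] right=['B'] parent=K
Step 7 (up): focus=K path=root depth=0 children=['F', 'B'] (at root)

Answer: K(F B(J I))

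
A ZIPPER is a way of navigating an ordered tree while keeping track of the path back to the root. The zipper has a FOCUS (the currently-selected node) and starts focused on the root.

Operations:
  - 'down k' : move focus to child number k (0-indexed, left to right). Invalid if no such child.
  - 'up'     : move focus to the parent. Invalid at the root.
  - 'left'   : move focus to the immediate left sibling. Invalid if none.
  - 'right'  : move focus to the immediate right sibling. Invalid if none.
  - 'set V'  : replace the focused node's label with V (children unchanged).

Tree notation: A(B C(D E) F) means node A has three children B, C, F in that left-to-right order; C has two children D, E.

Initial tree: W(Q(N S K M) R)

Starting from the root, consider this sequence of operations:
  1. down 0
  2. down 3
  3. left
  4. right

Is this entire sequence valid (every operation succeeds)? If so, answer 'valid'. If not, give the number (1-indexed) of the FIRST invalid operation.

Step 1 (down 0): focus=Q path=0 depth=1 children=['N', 'S', 'K', 'M'] left=[] right=['R'] parent=W
Step 2 (down 3): focus=M path=0/3 depth=2 children=[] left=['N', 'S', 'K'] right=[] parent=Q
Step 3 (left): focus=K path=0/2 depth=2 children=[] left=['N', 'S'] right=['M'] parent=Q
Step 4 (right): focus=M path=0/3 depth=2 children=[] left=['N', 'S', 'K'] right=[] parent=Q

Answer: valid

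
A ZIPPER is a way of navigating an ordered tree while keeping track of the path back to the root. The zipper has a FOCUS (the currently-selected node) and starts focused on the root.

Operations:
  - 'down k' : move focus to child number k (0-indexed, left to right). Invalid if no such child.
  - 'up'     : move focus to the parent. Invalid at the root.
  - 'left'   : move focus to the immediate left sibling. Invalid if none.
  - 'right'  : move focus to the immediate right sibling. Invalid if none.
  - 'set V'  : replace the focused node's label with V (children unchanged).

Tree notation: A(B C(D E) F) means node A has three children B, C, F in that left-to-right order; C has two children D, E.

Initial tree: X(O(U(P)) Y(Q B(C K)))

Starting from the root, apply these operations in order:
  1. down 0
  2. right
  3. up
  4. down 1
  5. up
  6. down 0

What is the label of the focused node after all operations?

Answer: O

Derivation:
Step 1 (down 0): focus=O path=0 depth=1 children=['U'] left=[] right=['Y'] parent=X
Step 2 (right): focus=Y path=1 depth=1 children=['Q', 'B'] left=['O'] right=[] parent=X
Step 3 (up): focus=X path=root depth=0 children=['O', 'Y'] (at root)
Step 4 (down 1): focus=Y path=1 depth=1 children=['Q', 'B'] left=['O'] right=[] parent=X
Step 5 (up): focus=X path=root depth=0 children=['O', 'Y'] (at root)
Step 6 (down 0): focus=O path=0 depth=1 children=['U'] left=[] right=['Y'] parent=X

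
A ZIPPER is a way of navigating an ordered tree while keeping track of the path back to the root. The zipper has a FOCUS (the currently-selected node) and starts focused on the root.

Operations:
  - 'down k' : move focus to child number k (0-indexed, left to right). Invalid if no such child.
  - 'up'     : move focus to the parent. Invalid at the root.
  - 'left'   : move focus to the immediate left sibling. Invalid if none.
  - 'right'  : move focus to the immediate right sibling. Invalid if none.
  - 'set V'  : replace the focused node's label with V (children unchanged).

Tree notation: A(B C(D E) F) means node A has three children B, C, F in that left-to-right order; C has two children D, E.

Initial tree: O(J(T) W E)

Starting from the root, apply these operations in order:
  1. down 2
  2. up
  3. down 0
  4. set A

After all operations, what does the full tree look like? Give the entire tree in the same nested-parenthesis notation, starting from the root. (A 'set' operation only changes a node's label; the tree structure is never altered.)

Step 1 (down 2): focus=E path=2 depth=1 children=[] left=['J', 'W'] right=[] parent=O
Step 2 (up): focus=O path=root depth=0 children=['J', 'W', 'E'] (at root)
Step 3 (down 0): focus=J path=0 depth=1 children=['T'] left=[] right=['W', 'E'] parent=O
Step 4 (set A): focus=A path=0 depth=1 children=['T'] left=[] right=['W', 'E'] parent=O

Answer: O(A(T) W E)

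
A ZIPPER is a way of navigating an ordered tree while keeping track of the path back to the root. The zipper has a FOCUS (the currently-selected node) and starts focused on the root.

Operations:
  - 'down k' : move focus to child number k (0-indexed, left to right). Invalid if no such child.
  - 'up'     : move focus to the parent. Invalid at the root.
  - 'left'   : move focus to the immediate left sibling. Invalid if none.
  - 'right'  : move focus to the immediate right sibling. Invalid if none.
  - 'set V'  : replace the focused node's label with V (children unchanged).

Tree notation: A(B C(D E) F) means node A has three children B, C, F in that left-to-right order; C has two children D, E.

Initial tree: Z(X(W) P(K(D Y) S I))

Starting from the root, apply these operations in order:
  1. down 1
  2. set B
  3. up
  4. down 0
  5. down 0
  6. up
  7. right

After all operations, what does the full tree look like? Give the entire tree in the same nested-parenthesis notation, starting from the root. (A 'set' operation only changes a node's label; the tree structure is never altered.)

Step 1 (down 1): focus=P path=1 depth=1 children=['K', 'S', 'I'] left=['X'] right=[] parent=Z
Step 2 (set B): focus=B path=1 depth=1 children=['K', 'S', 'I'] left=['X'] right=[] parent=Z
Step 3 (up): focus=Z path=root depth=0 children=['X', 'B'] (at root)
Step 4 (down 0): focus=X path=0 depth=1 children=['W'] left=[] right=['B'] parent=Z
Step 5 (down 0): focus=W path=0/0 depth=2 children=[] left=[] right=[] parent=X
Step 6 (up): focus=X path=0 depth=1 children=['W'] left=[] right=['B'] parent=Z
Step 7 (right): focus=B path=1 depth=1 children=['K', 'S', 'I'] left=['X'] right=[] parent=Z

Answer: Z(X(W) B(K(D Y) S I))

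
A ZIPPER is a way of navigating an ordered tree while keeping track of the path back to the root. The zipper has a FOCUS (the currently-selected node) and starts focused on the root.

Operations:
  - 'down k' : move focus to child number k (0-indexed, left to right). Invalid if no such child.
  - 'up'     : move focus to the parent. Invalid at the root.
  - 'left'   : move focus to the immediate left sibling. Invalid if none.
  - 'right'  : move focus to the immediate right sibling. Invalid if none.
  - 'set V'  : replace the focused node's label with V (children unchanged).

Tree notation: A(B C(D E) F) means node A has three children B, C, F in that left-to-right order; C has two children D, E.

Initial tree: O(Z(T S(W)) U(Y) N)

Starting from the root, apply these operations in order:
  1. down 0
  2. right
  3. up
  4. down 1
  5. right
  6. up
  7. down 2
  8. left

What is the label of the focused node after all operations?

Answer: U

Derivation:
Step 1 (down 0): focus=Z path=0 depth=1 children=['T', 'S'] left=[] right=['U', 'N'] parent=O
Step 2 (right): focus=U path=1 depth=1 children=['Y'] left=['Z'] right=['N'] parent=O
Step 3 (up): focus=O path=root depth=0 children=['Z', 'U', 'N'] (at root)
Step 4 (down 1): focus=U path=1 depth=1 children=['Y'] left=['Z'] right=['N'] parent=O
Step 5 (right): focus=N path=2 depth=1 children=[] left=['Z', 'U'] right=[] parent=O
Step 6 (up): focus=O path=root depth=0 children=['Z', 'U', 'N'] (at root)
Step 7 (down 2): focus=N path=2 depth=1 children=[] left=['Z', 'U'] right=[] parent=O
Step 8 (left): focus=U path=1 depth=1 children=['Y'] left=['Z'] right=['N'] parent=O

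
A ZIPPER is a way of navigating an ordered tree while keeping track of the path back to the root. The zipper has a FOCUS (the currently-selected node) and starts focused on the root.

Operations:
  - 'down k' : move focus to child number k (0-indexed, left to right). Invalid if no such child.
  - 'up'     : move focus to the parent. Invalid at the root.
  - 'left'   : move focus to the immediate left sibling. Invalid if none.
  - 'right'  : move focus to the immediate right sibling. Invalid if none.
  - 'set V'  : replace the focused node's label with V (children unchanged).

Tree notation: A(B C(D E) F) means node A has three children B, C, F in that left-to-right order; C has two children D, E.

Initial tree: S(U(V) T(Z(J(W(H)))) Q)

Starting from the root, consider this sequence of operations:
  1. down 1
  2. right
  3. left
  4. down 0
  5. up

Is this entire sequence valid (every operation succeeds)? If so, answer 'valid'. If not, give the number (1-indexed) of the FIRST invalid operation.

Answer: valid

Derivation:
Step 1 (down 1): focus=T path=1 depth=1 children=['Z'] left=['U'] right=['Q'] parent=S
Step 2 (right): focus=Q path=2 depth=1 children=[] left=['U', 'T'] right=[] parent=S
Step 3 (left): focus=T path=1 depth=1 children=['Z'] left=['U'] right=['Q'] parent=S
Step 4 (down 0): focus=Z path=1/0 depth=2 children=['J'] left=[] right=[] parent=T
Step 5 (up): focus=T path=1 depth=1 children=['Z'] left=['U'] right=['Q'] parent=S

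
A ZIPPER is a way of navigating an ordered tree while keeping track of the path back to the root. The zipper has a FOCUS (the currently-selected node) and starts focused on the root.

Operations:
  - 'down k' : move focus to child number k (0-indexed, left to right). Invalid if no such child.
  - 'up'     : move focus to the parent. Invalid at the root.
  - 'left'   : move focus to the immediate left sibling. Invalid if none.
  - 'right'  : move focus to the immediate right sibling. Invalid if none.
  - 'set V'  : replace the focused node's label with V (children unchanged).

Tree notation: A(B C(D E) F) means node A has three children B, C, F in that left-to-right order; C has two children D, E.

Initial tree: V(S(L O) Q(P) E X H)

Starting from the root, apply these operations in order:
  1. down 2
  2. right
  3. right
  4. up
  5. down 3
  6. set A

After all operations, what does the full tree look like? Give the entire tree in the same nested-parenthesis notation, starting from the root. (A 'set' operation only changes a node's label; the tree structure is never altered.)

Answer: V(S(L O) Q(P) E A H)

Derivation:
Step 1 (down 2): focus=E path=2 depth=1 children=[] left=['S', 'Q'] right=['X', 'H'] parent=V
Step 2 (right): focus=X path=3 depth=1 children=[] left=['S', 'Q', 'E'] right=['H'] parent=V
Step 3 (right): focus=H path=4 depth=1 children=[] left=['S', 'Q', 'E', 'X'] right=[] parent=V
Step 4 (up): focus=V path=root depth=0 children=['S', 'Q', 'E', 'X', 'H'] (at root)
Step 5 (down 3): focus=X path=3 depth=1 children=[] left=['S', 'Q', 'E'] right=['H'] parent=V
Step 6 (set A): focus=A path=3 depth=1 children=[] left=['S', 'Q', 'E'] right=['H'] parent=V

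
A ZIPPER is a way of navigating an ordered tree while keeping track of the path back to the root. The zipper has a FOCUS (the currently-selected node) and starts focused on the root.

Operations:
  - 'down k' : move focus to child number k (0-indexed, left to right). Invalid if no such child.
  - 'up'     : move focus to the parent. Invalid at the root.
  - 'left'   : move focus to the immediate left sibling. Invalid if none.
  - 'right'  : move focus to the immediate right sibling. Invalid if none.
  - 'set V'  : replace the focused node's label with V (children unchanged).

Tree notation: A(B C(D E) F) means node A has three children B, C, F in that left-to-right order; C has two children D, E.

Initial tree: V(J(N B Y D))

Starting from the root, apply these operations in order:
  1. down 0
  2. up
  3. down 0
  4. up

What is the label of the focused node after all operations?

Answer: V

Derivation:
Step 1 (down 0): focus=J path=0 depth=1 children=['N', 'B', 'Y', 'D'] left=[] right=[] parent=V
Step 2 (up): focus=V path=root depth=0 children=['J'] (at root)
Step 3 (down 0): focus=J path=0 depth=1 children=['N', 'B', 'Y', 'D'] left=[] right=[] parent=V
Step 4 (up): focus=V path=root depth=0 children=['J'] (at root)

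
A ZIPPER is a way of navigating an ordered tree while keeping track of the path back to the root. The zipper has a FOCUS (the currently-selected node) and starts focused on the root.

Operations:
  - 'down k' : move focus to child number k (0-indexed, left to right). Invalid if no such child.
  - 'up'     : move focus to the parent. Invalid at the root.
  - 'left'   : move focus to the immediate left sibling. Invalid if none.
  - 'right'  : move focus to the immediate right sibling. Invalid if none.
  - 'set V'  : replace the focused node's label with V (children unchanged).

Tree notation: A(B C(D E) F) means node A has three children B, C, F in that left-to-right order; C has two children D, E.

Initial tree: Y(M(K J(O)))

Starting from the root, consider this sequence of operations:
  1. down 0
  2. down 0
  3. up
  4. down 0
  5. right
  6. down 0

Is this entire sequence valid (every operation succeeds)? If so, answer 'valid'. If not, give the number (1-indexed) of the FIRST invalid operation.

Answer: valid

Derivation:
Step 1 (down 0): focus=M path=0 depth=1 children=['K', 'J'] left=[] right=[] parent=Y
Step 2 (down 0): focus=K path=0/0 depth=2 children=[] left=[] right=['J'] parent=M
Step 3 (up): focus=M path=0 depth=1 children=['K', 'J'] left=[] right=[] parent=Y
Step 4 (down 0): focus=K path=0/0 depth=2 children=[] left=[] right=['J'] parent=M
Step 5 (right): focus=J path=0/1 depth=2 children=['O'] left=['K'] right=[] parent=M
Step 6 (down 0): focus=O path=0/1/0 depth=3 children=[] left=[] right=[] parent=J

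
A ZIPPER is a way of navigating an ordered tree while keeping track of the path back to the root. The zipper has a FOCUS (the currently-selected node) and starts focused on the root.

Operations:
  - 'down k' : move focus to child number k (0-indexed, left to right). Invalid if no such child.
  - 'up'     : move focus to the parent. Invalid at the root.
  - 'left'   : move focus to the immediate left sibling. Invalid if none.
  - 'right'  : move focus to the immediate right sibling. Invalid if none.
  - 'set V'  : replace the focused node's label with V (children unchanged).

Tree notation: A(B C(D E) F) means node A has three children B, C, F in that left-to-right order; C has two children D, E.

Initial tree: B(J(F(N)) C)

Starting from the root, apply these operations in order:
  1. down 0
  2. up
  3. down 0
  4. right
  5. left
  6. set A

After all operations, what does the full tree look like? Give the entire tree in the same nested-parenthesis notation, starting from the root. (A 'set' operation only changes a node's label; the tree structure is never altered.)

Step 1 (down 0): focus=J path=0 depth=1 children=['F'] left=[] right=['C'] parent=B
Step 2 (up): focus=B path=root depth=0 children=['J', 'C'] (at root)
Step 3 (down 0): focus=J path=0 depth=1 children=['F'] left=[] right=['C'] parent=B
Step 4 (right): focus=C path=1 depth=1 children=[] left=['J'] right=[] parent=B
Step 5 (left): focus=J path=0 depth=1 children=['F'] left=[] right=['C'] parent=B
Step 6 (set A): focus=A path=0 depth=1 children=['F'] left=[] right=['C'] parent=B

Answer: B(A(F(N)) C)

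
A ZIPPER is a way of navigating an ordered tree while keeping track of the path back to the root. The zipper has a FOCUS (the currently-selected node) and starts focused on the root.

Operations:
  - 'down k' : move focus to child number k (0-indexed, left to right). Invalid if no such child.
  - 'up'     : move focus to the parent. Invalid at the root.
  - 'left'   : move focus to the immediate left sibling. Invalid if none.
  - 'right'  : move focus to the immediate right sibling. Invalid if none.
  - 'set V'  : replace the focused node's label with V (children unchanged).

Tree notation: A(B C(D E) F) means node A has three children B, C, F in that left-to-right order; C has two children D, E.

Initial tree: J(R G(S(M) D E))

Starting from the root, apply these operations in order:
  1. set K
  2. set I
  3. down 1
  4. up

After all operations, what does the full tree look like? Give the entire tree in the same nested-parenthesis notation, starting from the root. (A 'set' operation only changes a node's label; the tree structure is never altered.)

Step 1 (set K): focus=K path=root depth=0 children=['R', 'G'] (at root)
Step 2 (set I): focus=I path=root depth=0 children=['R', 'G'] (at root)
Step 3 (down 1): focus=G path=1 depth=1 children=['S', 'D', 'E'] left=['R'] right=[] parent=I
Step 4 (up): focus=I path=root depth=0 children=['R', 'G'] (at root)

Answer: I(R G(S(M) D E))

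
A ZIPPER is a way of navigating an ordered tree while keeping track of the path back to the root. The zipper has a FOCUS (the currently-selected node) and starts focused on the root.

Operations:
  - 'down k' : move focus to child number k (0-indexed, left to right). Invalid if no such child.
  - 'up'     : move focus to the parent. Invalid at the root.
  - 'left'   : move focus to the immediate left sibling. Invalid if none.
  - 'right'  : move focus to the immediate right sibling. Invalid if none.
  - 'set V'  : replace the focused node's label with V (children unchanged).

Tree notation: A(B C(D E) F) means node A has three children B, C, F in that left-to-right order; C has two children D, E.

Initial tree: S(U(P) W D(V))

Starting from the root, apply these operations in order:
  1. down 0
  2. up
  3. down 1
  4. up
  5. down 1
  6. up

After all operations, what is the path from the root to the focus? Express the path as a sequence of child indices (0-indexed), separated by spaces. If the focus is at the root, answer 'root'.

Answer: root

Derivation:
Step 1 (down 0): focus=U path=0 depth=1 children=['P'] left=[] right=['W', 'D'] parent=S
Step 2 (up): focus=S path=root depth=0 children=['U', 'W', 'D'] (at root)
Step 3 (down 1): focus=W path=1 depth=1 children=[] left=['U'] right=['D'] parent=S
Step 4 (up): focus=S path=root depth=0 children=['U', 'W', 'D'] (at root)
Step 5 (down 1): focus=W path=1 depth=1 children=[] left=['U'] right=['D'] parent=S
Step 6 (up): focus=S path=root depth=0 children=['U', 'W', 'D'] (at root)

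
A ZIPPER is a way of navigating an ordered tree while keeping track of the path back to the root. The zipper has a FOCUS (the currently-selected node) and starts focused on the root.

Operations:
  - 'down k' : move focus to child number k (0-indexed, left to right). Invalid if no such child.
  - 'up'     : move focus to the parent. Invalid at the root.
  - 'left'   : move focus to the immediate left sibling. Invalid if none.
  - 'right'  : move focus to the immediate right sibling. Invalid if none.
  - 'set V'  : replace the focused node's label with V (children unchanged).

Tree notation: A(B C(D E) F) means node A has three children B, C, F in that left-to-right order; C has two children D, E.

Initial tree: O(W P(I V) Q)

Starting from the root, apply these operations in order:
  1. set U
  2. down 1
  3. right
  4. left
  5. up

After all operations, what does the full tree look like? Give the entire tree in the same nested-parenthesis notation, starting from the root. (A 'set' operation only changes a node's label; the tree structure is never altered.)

Answer: U(W P(I V) Q)

Derivation:
Step 1 (set U): focus=U path=root depth=0 children=['W', 'P', 'Q'] (at root)
Step 2 (down 1): focus=P path=1 depth=1 children=['I', 'V'] left=['W'] right=['Q'] parent=U
Step 3 (right): focus=Q path=2 depth=1 children=[] left=['W', 'P'] right=[] parent=U
Step 4 (left): focus=P path=1 depth=1 children=['I', 'V'] left=['W'] right=['Q'] parent=U
Step 5 (up): focus=U path=root depth=0 children=['W', 'P', 'Q'] (at root)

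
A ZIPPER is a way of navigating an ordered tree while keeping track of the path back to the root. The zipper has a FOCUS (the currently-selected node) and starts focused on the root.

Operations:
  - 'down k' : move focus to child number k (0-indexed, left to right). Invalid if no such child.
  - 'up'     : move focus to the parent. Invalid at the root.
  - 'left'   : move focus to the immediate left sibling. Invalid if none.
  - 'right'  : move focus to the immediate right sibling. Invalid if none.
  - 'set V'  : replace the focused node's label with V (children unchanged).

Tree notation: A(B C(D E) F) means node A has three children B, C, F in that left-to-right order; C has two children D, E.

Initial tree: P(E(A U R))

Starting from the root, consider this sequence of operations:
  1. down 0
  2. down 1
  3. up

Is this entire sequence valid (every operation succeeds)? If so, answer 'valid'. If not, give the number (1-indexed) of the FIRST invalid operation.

Answer: valid

Derivation:
Step 1 (down 0): focus=E path=0 depth=1 children=['A', 'U', 'R'] left=[] right=[] parent=P
Step 2 (down 1): focus=U path=0/1 depth=2 children=[] left=['A'] right=['R'] parent=E
Step 3 (up): focus=E path=0 depth=1 children=['A', 'U', 'R'] left=[] right=[] parent=P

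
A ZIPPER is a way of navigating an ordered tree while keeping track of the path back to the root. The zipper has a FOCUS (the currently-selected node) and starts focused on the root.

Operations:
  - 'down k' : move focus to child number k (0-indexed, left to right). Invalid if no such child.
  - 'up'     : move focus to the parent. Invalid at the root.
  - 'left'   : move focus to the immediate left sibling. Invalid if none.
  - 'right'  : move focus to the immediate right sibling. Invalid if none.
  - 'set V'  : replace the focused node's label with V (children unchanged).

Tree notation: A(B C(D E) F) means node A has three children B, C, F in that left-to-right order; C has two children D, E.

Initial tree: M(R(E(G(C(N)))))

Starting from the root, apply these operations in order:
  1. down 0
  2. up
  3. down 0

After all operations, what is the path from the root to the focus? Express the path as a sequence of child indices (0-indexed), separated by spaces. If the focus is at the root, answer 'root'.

Step 1 (down 0): focus=R path=0 depth=1 children=['E'] left=[] right=[] parent=M
Step 2 (up): focus=M path=root depth=0 children=['R'] (at root)
Step 3 (down 0): focus=R path=0 depth=1 children=['E'] left=[] right=[] parent=M

Answer: 0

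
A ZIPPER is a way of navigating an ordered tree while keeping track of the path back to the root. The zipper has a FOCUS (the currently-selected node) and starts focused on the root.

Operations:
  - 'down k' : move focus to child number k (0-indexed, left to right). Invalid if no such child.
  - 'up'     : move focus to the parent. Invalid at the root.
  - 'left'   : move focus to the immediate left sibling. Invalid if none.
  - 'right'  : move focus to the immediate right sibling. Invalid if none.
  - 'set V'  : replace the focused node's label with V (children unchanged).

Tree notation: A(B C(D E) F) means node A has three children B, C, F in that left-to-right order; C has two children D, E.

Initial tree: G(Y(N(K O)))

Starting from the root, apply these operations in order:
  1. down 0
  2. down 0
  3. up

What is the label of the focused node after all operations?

Step 1 (down 0): focus=Y path=0 depth=1 children=['N'] left=[] right=[] parent=G
Step 2 (down 0): focus=N path=0/0 depth=2 children=['K', 'O'] left=[] right=[] parent=Y
Step 3 (up): focus=Y path=0 depth=1 children=['N'] left=[] right=[] parent=G

Answer: Y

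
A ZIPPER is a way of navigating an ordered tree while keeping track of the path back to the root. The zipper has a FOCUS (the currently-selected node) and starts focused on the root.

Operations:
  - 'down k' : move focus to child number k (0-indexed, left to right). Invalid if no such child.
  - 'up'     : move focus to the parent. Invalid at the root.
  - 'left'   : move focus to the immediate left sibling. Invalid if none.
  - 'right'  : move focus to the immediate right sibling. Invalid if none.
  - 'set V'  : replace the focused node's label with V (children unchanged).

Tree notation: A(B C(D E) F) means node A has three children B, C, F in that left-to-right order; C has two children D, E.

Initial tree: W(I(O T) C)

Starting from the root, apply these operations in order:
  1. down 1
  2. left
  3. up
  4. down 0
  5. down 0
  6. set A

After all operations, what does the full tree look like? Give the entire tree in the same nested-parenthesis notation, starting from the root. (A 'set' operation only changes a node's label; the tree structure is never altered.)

Answer: W(I(A T) C)

Derivation:
Step 1 (down 1): focus=C path=1 depth=1 children=[] left=['I'] right=[] parent=W
Step 2 (left): focus=I path=0 depth=1 children=['O', 'T'] left=[] right=['C'] parent=W
Step 3 (up): focus=W path=root depth=0 children=['I', 'C'] (at root)
Step 4 (down 0): focus=I path=0 depth=1 children=['O', 'T'] left=[] right=['C'] parent=W
Step 5 (down 0): focus=O path=0/0 depth=2 children=[] left=[] right=['T'] parent=I
Step 6 (set A): focus=A path=0/0 depth=2 children=[] left=[] right=['T'] parent=I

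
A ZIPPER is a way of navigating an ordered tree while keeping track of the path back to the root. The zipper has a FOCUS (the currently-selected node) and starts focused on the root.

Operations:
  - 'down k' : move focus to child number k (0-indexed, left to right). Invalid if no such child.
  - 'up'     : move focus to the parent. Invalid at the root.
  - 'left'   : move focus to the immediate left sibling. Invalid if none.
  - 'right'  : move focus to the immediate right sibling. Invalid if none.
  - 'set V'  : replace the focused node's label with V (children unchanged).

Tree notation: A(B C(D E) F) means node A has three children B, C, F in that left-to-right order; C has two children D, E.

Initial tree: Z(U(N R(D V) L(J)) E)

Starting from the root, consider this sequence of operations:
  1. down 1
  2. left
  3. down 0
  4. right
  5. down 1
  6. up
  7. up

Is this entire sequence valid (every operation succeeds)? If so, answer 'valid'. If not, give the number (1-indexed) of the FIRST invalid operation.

Answer: valid

Derivation:
Step 1 (down 1): focus=E path=1 depth=1 children=[] left=['U'] right=[] parent=Z
Step 2 (left): focus=U path=0 depth=1 children=['N', 'R', 'L'] left=[] right=['E'] parent=Z
Step 3 (down 0): focus=N path=0/0 depth=2 children=[] left=[] right=['R', 'L'] parent=U
Step 4 (right): focus=R path=0/1 depth=2 children=['D', 'V'] left=['N'] right=['L'] parent=U
Step 5 (down 1): focus=V path=0/1/1 depth=3 children=[] left=['D'] right=[] parent=R
Step 6 (up): focus=R path=0/1 depth=2 children=['D', 'V'] left=['N'] right=['L'] parent=U
Step 7 (up): focus=U path=0 depth=1 children=['N', 'R', 'L'] left=[] right=['E'] parent=Z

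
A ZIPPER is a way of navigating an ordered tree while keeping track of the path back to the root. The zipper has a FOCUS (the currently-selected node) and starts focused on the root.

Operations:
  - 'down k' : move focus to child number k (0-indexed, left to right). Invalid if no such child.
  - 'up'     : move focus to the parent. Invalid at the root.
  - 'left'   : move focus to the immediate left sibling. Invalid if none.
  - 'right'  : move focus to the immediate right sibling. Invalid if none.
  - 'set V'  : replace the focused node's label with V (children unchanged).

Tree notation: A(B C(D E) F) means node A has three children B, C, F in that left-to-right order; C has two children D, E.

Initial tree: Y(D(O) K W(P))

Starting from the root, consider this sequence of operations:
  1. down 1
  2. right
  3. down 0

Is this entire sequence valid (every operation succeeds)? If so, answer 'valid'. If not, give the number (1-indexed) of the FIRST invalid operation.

Answer: valid

Derivation:
Step 1 (down 1): focus=K path=1 depth=1 children=[] left=['D'] right=['W'] parent=Y
Step 2 (right): focus=W path=2 depth=1 children=['P'] left=['D', 'K'] right=[] parent=Y
Step 3 (down 0): focus=P path=2/0 depth=2 children=[] left=[] right=[] parent=W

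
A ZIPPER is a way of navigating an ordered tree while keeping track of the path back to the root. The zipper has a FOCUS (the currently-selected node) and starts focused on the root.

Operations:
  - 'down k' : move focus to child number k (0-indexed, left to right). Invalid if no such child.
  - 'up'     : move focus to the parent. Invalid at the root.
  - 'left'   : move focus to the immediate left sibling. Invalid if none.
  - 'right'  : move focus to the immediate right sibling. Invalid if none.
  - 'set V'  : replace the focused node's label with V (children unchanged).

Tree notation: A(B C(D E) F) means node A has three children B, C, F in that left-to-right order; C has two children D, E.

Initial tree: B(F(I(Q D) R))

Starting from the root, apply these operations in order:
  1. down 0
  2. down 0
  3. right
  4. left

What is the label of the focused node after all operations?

Answer: I

Derivation:
Step 1 (down 0): focus=F path=0 depth=1 children=['I', 'R'] left=[] right=[] parent=B
Step 2 (down 0): focus=I path=0/0 depth=2 children=['Q', 'D'] left=[] right=['R'] parent=F
Step 3 (right): focus=R path=0/1 depth=2 children=[] left=['I'] right=[] parent=F
Step 4 (left): focus=I path=0/0 depth=2 children=['Q', 'D'] left=[] right=['R'] parent=F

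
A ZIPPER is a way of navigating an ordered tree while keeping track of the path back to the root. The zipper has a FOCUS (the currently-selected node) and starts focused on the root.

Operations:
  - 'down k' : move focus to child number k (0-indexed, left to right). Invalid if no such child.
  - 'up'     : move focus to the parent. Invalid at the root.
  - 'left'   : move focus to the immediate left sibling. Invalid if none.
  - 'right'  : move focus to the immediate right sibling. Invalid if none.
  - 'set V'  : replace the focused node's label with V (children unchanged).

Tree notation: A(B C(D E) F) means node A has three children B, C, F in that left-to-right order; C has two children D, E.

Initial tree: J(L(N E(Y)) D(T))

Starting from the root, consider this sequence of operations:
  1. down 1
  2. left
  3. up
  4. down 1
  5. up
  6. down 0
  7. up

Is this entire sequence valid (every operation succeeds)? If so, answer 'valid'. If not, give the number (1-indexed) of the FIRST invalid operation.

Step 1 (down 1): focus=D path=1 depth=1 children=['T'] left=['L'] right=[] parent=J
Step 2 (left): focus=L path=0 depth=1 children=['N', 'E'] left=[] right=['D'] parent=J
Step 3 (up): focus=J path=root depth=0 children=['L', 'D'] (at root)
Step 4 (down 1): focus=D path=1 depth=1 children=['T'] left=['L'] right=[] parent=J
Step 5 (up): focus=J path=root depth=0 children=['L', 'D'] (at root)
Step 6 (down 0): focus=L path=0 depth=1 children=['N', 'E'] left=[] right=['D'] parent=J
Step 7 (up): focus=J path=root depth=0 children=['L', 'D'] (at root)

Answer: valid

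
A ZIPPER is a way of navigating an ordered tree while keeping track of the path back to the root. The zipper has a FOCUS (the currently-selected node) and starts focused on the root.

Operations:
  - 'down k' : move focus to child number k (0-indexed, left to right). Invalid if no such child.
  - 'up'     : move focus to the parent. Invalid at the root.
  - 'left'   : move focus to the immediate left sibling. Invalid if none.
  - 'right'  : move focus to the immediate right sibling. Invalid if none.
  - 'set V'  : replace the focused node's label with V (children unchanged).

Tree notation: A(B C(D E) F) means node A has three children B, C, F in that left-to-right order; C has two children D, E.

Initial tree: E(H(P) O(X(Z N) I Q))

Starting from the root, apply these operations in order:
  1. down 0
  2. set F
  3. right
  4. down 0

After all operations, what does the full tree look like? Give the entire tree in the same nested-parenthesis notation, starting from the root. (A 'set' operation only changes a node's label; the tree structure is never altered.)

Step 1 (down 0): focus=H path=0 depth=1 children=['P'] left=[] right=['O'] parent=E
Step 2 (set F): focus=F path=0 depth=1 children=['P'] left=[] right=['O'] parent=E
Step 3 (right): focus=O path=1 depth=1 children=['X', 'I', 'Q'] left=['F'] right=[] parent=E
Step 4 (down 0): focus=X path=1/0 depth=2 children=['Z', 'N'] left=[] right=['I', 'Q'] parent=O

Answer: E(F(P) O(X(Z N) I Q))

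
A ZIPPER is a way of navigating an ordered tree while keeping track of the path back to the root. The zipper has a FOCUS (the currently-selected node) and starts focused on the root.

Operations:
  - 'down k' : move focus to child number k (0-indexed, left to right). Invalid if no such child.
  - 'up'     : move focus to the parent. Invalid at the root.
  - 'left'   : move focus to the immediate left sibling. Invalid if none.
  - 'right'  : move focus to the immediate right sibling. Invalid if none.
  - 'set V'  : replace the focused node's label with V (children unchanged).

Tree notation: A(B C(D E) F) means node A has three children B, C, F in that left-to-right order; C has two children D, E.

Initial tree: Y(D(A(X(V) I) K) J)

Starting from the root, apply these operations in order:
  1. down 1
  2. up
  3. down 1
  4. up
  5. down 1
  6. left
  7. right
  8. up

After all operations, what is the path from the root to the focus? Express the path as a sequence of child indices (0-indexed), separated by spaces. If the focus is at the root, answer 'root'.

Answer: root

Derivation:
Step 1 (down 1): focus=J path=1 depth=1 children=[] left=['D'] right=[] parent=Y
Step 2 (up): focus=Y path=root depth=0 children=['D', 'J'] (at root)
Step 3 (down 1): focus=J path=1 depth=1 children=[] left=['D'] right=[] parent=Y
Step 4 (up): focus=Y path=root depth=0 children=['D', 'J'] (at root)
Step 5 (down 1): focus=J path=1 depth=1 children=[] left=['D'] right=[] parent=Y
Step 6 (left): focus=D path=0 depth=1 children=['A', 'K'] left=[] right=['J'] parent=Y
Step 7 (right): focus=J path=1 depth=1 children=[] left=['D'] right=[] parent=Y
Step 8 (up): focus=Y path=root depth=0 children=['D', 'J'] (at root)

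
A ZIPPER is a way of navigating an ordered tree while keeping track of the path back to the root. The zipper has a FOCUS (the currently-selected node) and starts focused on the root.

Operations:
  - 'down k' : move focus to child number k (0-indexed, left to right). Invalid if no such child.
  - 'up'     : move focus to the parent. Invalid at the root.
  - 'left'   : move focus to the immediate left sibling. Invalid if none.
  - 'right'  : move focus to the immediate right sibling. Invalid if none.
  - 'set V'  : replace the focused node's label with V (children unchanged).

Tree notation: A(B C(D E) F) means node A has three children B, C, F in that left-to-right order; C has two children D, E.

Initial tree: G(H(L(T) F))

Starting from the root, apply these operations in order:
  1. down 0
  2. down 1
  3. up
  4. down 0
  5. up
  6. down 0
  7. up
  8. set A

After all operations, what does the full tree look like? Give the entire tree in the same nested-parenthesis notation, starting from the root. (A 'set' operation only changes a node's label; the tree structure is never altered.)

Step 1 (down 0): focus=H path=0 depth=1 children=['L', 'F'] left=[] right=[] parent=G
Step 2 (down 1): focus=F path=0/1 depth=2 children=[] left=['L'] right=[] parent=H
Step 3 (up): focus=H path=0 depth=1 children=['L', 'F'] left=[] right=[] parent=G
Step 4 (down 0): focus=L path=0/0 depth=2 children=['T'] left=[] right=['F'] parent=H
Step 5 (up): focus=H path=0 depth=1 children=['L', 'F'] left=[] right=[] parent=G
Step 6 (down 0): focus=L path=0/0 depth=2 children=['T'] left=[] right=['F'] parent=H
Step 7 (up): focus=H path=0 depth=1 children=['L', 'F'] left=[] right=[] parent=G
Step 8 (set A): focus=A path=0 depth=1 children=['L', 'F'] left=[] right=[] parent=G

Answer: G(A(L(T) F))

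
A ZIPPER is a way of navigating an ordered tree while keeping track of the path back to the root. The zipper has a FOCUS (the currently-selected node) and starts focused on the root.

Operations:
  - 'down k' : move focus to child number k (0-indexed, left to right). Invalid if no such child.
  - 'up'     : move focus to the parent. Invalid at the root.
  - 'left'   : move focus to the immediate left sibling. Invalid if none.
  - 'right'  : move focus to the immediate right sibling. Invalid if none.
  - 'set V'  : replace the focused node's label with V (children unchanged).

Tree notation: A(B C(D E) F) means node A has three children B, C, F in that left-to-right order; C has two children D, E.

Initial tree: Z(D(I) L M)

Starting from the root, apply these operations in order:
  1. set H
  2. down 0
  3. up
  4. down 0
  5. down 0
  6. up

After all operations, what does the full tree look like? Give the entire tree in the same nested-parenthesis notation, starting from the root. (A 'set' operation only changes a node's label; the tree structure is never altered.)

Answer: H(D(I) L M)

Derivation:
Step 1 (set H): focus=H path=root depth=0 children=['D', 'L', 'M'] (at root)
Step 2 (down 0): focus=D path=0 depth=1 children=['I'] left=[] right=['L', 'M'] parent=H
Step 3 (up): focus=H path=root depth=0 children=['D', 'L', 'M'] (at root)
Step 4 (down 0): focus=D path=0 depth=1 children=['I'] left=[] right=['L', 'M'] parent=H
Step 5 (down 0): focus=I path=0/0 depth=2 children=[] left=[] right=[] parent=D
Step 6 (up): focus=D path=0 depth=1 children=['I'] left=[] right=['L', 'M'] parent=H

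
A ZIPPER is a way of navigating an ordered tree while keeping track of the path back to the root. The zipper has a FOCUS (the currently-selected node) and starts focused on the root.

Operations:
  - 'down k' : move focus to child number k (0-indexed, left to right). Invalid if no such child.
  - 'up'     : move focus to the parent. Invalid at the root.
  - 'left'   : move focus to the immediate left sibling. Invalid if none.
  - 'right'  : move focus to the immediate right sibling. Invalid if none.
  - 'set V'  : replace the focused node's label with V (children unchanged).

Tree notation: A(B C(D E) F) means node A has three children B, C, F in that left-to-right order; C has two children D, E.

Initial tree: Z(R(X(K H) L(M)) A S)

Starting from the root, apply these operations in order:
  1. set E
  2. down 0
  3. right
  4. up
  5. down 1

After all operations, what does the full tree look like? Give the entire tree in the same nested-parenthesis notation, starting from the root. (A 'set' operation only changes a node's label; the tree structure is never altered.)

Step 1 (set E): focus=E path=root depth=0 children=['R', 'A', 'S'] (at root)
Step 2 (down 0): focus=R path=0 depth=1 children=['X', 'L'] left=[] right=['A', 'S'] parent=E
Step 3 (right): focus=A path=1 depth=1 children=[] left=['R'] right=['S'] parent=E
Step 4 (up): focus=E path=root depth=0 children=['R', 'A', 'S'] (at root)
Step 5 (down 1): focus=A path=1 depth=1 children=[] left=['R'] right=['S'] parent=E

Answer: E(R(X(K H) L(M)) A S)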